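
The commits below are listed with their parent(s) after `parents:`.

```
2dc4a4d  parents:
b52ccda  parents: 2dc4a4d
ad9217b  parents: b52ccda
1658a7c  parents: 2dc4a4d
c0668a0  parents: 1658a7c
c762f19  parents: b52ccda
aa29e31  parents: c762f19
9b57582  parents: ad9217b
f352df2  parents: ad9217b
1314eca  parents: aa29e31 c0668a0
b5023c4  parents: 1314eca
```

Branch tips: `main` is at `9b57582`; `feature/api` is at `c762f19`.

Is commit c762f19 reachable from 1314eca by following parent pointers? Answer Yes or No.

Yes

Ancestors of 1314eca (commits reachable by following parents): {1314eca, 1658a7c, 2dc4a4d, aa29e31, b52ccda, c0668a0, c762f19}.
c762f19 is in that set, so it is an ancestor of 1314eca.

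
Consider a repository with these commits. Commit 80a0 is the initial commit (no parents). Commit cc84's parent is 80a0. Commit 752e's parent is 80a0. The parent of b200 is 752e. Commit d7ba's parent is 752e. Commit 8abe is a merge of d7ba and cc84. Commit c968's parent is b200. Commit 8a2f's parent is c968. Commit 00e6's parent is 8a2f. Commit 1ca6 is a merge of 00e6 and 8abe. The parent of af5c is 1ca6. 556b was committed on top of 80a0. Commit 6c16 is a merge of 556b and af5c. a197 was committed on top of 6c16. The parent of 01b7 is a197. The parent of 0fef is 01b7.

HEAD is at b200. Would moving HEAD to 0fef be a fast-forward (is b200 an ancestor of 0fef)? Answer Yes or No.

Yes

A fast-forward from b200 to 0fef is possible iff b200 is an ancestor of 0fef.
Ancestors of 0fef: {00e6, 01b7, 0fef, 1ca6, 556b, 6c16, 752e, 80a0, 8a2f, 8abe, a197, af5c, b200, c968, cc84, d7ba}.
b200 is among them, so fast-forward is possible.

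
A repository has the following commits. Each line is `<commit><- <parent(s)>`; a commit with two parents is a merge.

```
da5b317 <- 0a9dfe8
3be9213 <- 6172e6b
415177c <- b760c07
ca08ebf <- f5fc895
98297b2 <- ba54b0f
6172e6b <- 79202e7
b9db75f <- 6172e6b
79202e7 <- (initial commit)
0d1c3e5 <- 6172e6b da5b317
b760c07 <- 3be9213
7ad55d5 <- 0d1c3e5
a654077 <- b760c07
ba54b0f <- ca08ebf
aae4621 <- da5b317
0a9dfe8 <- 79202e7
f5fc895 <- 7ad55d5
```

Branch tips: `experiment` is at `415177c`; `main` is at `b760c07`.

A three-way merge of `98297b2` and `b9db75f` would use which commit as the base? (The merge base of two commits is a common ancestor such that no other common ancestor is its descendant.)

6172e6b

Ancestors of 98297b2: {0a9dfe8, 0d1c3e5, 6172e6b, 79202e7, 7ad55d5, 98297b2, ba54b0f, ca08ebf, da5b317, f5fc895}.
Ancestors of b9db75f: {6172e6b, 79202e7, b9db75f}.
Common ancestors: {6172e6b, 79202e7}.
Among these, 6172e6b is not an ancestor of any other common ancestor — it is the merge base.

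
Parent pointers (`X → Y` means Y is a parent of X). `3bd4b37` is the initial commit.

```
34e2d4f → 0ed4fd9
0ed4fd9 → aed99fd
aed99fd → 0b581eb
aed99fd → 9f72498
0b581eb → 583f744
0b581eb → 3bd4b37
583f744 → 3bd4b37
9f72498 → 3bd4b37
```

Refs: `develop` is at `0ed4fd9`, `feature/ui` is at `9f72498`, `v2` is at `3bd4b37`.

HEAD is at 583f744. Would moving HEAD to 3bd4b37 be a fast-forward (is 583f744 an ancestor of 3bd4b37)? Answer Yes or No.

No

A fast-forward from 583f744 to 3bd4b37 is possible iff 583f744 is an ancestor of 3bd4b37.
Ancestors of 3bd4b37: {3bd4b37}.
583f744 is not among them, so fast-forward is not possible.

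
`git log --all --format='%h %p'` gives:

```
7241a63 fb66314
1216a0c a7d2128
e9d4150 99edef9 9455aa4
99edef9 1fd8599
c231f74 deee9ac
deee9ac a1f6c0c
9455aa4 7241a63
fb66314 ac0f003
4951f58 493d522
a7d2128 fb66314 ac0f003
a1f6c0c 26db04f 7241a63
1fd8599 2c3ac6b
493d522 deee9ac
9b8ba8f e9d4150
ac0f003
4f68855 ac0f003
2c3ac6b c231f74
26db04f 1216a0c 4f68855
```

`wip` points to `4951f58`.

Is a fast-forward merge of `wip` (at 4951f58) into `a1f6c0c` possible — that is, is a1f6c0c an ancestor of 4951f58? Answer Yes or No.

Yes

A fast-forward from a1f6c0c to 4951f58 is possible iff a1f6c0c is an ancestor of 4951f58.
Ancestors of 4951f58: {1216a0c, 26db04f, 493d522, 4951f58, 4f68855, 7241a63, a1f6c0c, a7d2128, ac0f003, deee9ac, fb66314}.
a1f6c0c is among them, so fast-forward is possible.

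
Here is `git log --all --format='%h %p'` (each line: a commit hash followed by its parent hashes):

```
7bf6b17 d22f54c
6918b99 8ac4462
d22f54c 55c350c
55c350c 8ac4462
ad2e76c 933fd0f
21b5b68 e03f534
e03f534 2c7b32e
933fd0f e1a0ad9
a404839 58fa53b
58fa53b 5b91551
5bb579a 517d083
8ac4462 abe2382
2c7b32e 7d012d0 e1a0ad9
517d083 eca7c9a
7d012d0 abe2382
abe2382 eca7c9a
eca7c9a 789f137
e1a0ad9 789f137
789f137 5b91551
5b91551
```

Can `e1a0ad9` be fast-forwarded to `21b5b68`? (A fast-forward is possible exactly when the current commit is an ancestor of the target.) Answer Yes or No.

A fast-forward from e1a0ad9 to 21b5b68 is possible iff e1a0ad9 is an ancestor of 21b5b68.
Ancestors of 21b5b68: {21b5b68, 2c7b32e, 5b91551, 789f137, 7d012d0, abe2382, e03f534, e1a0ad9, eca7c9a}.
e1a0ad9 is among them, so fast-forward is possible.

Yes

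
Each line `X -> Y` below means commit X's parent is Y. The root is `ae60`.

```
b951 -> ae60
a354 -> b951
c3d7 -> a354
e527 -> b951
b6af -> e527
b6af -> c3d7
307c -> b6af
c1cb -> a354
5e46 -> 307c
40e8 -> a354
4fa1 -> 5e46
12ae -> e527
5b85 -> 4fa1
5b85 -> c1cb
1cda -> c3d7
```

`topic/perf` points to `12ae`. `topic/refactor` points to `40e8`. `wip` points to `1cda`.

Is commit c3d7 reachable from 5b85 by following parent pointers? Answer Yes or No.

Ancestors of 5b85 (commits reachable by following parents): {307c, 4fa1, 5b85, 5e46, a354, ae60, b6af, b951, c1cb, c3d7, e527}.
c3d7 is in that set, so it is an ancestor of 5b85.

Yes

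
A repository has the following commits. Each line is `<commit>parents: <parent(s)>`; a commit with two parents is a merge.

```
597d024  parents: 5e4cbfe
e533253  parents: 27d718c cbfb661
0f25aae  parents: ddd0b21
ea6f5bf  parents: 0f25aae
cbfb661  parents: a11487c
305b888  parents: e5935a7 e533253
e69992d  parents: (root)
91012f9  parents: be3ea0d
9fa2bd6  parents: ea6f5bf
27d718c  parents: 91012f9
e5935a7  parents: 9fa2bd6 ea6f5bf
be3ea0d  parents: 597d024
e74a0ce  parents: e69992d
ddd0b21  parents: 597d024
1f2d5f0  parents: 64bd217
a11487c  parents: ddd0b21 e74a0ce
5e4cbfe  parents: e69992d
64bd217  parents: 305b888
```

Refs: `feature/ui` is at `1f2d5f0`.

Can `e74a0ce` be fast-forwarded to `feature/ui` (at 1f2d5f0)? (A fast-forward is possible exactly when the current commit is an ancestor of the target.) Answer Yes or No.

Yes

A fast-forward from e74a0ce to 1f2d5f0 is possible iff e74a0ce is an ancestor of 1f2d5f0.
Ancestors of 1f2d5f0: {0f25aae, 1f2d5f0, 27d718c, 305b888, 597d024, 5e4cbfe, 64bd217, 91012f9, 9fa2bd6, a11487c, be3ea0d, cbfb661, ddd0b21, e533253, e5935a7, e69992d, e74a0ce, ea6f5bf}.
e74a0ce is among them, so fast-forward is possible.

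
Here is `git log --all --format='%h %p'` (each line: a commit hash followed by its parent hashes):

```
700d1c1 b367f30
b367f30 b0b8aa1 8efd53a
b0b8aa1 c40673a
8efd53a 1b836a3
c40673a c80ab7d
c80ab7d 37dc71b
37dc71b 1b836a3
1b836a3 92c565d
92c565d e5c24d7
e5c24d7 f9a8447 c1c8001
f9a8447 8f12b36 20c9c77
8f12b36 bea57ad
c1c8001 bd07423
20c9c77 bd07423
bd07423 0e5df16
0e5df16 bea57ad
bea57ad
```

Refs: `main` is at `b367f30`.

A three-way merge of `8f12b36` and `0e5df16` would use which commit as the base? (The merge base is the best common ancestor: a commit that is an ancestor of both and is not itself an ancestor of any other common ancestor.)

bea57ad

Ancestors of 8f12b36: {8f12b36, bea57ad}.
Ancestors of 0e5df16: {0e5df16, bea57ad}.
Common ancestors: {bea57ad}.
The only common ancestor is bea57ad, so it is the merge base.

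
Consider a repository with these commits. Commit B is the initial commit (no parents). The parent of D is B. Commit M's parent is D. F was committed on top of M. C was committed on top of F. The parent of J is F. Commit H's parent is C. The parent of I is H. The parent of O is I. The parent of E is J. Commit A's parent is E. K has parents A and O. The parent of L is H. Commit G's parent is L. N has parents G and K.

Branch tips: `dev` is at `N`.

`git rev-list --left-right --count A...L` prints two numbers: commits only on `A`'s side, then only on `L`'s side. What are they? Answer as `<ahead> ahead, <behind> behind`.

3 ahead, 3 behind

Reachable from A: {A, B, D, E, F, J, M}.
Reachable from L: {B, C, D, F, H, L, M}.
Only in A's history (ahead): {A, E, J} — 3.
Only in L's history (behind): {C, H, L} — 3.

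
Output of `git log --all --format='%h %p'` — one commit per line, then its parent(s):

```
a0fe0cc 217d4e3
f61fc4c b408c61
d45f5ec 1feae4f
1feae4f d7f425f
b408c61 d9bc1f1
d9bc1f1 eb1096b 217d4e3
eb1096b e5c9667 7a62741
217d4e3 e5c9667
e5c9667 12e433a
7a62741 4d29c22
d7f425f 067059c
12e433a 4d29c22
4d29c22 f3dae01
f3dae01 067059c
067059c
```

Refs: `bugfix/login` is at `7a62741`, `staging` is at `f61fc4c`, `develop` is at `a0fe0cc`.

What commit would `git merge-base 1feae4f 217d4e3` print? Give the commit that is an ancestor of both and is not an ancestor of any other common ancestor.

Ancestors of 1feae4f: {067059c, 1feae4f, d7f425f}.
Ancestors of 217d4e3: {067059c, 12e433a, 217d4e3, 4d29c22, e5c9667, f3dae01}.
Common ancestors: {067059c}.
The only common ancestor is 067059c, so it is the merge base.

067059c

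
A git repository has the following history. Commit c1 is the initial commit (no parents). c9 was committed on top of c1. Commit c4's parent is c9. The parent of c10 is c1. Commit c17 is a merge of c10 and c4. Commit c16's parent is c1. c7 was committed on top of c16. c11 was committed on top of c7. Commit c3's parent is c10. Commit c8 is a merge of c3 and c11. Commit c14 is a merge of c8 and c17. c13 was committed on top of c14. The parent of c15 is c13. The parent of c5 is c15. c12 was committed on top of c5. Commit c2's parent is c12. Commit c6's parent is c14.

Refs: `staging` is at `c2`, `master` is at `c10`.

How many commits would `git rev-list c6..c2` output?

Reachable from c2: {c1, c10, c11, c12, c13, c14, c15, c16, c17, c2, c3, c4, c5, c7, c8, c9}.
Reachable from c6: {c1, c10, c11, c14, c16, c17, c3, c4, c6, c7, c8, c9}.
In c2's history but not c6's: {c12, c13, c15, c2, c5} — 5 commits.

5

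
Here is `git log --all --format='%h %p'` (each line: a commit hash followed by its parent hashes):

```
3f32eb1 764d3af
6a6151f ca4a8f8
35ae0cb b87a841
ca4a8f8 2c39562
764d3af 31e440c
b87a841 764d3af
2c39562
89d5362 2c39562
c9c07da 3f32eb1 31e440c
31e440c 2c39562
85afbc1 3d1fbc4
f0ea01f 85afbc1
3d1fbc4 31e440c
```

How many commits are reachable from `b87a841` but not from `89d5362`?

3

Reachable from b87a841: {2c39562, 31e440c, 764d3af, b87a841}.
Reachable from 89d5362: {2c39562, 89d5362}.
In b87a841's history but not 89d5362's: {31e440c, 764d3af, b87a841} — 3 commits.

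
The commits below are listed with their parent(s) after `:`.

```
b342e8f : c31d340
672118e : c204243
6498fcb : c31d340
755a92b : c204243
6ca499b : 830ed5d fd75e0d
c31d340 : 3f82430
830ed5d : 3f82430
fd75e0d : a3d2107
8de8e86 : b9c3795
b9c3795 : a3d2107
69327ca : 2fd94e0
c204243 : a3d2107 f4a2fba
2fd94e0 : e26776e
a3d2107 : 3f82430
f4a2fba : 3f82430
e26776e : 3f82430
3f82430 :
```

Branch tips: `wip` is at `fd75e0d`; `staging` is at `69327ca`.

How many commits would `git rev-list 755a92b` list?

Walking parent pointers from 755a92b: reachable set = {3f82430, 755a92b, a3d2107, c204243, f4a2fba}.
That is 5 commits.

5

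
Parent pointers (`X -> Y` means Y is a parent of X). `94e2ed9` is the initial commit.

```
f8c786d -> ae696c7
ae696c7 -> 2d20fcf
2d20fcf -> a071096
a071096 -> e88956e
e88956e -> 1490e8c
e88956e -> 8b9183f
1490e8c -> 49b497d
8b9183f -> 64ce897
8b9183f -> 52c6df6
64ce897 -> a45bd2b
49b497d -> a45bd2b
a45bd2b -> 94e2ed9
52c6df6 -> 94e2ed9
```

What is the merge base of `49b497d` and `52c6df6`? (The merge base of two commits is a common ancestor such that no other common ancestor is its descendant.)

Ancestors of 49b497d: {49b497d, 94e2ed9, a45bd2b}.
Ancestors of 52c6df6: {52c6df6, 94e2ed9}.
Common ancestors: {94e2ed9}.
The only common ancestor is 94e2ed9, so it is the merge base.

94e2ed9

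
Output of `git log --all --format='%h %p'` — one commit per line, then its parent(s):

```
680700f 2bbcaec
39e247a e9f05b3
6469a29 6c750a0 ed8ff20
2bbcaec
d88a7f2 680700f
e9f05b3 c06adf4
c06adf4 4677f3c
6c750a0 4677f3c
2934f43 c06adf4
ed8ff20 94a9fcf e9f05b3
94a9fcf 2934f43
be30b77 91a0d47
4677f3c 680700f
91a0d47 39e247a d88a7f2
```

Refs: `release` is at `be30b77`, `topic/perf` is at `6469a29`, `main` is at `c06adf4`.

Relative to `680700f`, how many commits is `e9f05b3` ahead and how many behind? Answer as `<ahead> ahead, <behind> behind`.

Reachable from e9f05b3: {2bbcaec, 4677f3c, 680700f, c06adf4, e9f05b3}.
Reachable from 680700f: {2bbcaec, 680700f}.
Only in e9f05b3's history (ahead): {4677f3c, c06adf4, e9f05b3} — 3.
Only in 680700f's history (behind): {} — 0.

3 ahead, 0 behind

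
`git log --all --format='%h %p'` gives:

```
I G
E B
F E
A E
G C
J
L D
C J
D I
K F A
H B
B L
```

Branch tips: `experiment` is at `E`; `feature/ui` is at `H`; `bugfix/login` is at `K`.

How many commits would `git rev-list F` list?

9

Walking parent pointers from F: reachable set = {B, C, D, E, F, G, I, J, L}.
That is 9 commits.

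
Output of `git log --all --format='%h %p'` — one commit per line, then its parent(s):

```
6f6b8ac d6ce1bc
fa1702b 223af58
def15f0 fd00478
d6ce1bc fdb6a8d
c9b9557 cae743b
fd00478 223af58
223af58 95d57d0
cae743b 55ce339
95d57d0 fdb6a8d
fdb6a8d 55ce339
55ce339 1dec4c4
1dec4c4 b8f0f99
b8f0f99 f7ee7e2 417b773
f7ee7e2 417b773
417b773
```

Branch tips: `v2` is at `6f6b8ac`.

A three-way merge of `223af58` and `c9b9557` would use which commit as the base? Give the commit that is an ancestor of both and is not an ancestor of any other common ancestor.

55ce339

Ancestors of 223af58: {1dec4c4, 223af58, 417b773, 55ce339, 95d57d0, b8f0f99, f7ee7e2, fdb6a8d}.
Ancestors of c9b9557: {1dec4c4, 417b773, 55ce339, b8f0f99, c9b9557, cae743b, f7ee7e2}.
Common ancestors: {1dec4c4, 417b773, 55ce339, b8f0f99, f7ee7e2}.
Among these, 55ce339 is not an ancestor of any other common ancestor — it is the merge base.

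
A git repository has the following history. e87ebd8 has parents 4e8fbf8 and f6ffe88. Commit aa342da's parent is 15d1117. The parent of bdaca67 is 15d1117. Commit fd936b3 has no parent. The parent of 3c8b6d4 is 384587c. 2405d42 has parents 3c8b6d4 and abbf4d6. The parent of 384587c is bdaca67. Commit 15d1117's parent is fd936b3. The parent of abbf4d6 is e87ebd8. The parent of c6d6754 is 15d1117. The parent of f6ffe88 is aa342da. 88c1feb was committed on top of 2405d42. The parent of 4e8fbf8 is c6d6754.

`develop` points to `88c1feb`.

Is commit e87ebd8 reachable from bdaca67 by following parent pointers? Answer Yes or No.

Ancestors of bdaca67: {15d1117, bdaca67, fd936b3}.
e87ebd8 is not in that set, so it is not an ancestor of bdaca67.

No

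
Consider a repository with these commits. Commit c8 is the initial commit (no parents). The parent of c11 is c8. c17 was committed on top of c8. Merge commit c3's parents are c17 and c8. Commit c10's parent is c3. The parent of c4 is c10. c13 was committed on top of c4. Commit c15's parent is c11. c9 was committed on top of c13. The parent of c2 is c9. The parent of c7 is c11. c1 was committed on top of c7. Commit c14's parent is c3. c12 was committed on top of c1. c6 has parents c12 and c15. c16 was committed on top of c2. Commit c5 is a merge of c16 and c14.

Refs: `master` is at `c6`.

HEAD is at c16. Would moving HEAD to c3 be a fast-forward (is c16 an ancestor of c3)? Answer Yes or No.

No

A fast-forward from c16 to c3 is possible iff c16 is an ancestor of c3.
Ancestors of c3: {c17, c3, c8}.
c16 is not among them, so fast-forward is not possible.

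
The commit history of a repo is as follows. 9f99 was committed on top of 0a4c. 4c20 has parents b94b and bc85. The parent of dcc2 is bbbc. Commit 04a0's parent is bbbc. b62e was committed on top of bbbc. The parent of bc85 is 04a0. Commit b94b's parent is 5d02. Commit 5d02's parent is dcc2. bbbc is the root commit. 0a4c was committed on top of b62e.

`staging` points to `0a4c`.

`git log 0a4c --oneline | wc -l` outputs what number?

Walking parent pointers from 0a4c: reachable set = {0a4c, b62e, bbbc}.
That is 3 commits.

3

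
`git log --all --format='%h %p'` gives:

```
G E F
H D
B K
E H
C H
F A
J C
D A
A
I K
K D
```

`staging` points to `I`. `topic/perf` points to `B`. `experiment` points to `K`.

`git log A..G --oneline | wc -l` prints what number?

Reachable from G: {A, D, E, F, G, H}.
Reachable from A: {A}.
In G's history but not A's: {D, E, F, G, H} — 5 commits.

5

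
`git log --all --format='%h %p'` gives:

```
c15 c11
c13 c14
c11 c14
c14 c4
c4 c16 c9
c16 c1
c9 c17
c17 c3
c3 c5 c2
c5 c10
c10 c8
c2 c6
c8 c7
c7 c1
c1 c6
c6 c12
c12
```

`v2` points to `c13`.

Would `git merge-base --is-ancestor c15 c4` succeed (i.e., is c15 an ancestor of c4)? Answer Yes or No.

Ancestors of c4: {c1, c10, c12, c16, c17, c2, c3, c4, c5, c6, c7, c8, c9}.
c15 is not in that set, so it is not an ancestor of c4.

No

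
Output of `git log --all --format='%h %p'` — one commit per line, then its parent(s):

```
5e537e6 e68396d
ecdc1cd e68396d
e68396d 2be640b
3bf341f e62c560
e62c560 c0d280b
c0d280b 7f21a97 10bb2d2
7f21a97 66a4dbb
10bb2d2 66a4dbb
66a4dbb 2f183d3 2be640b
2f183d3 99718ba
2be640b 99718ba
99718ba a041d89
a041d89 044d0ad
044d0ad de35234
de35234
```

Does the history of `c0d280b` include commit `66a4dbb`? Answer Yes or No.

Yes

Ancestors of c0d280b (commits reachable by following parents): {044d0ad, 10bb2d2, 2be640b, 2f183d3, 66a4dbb, 7f21a97, 99718ba, a041d89, c0d280b, de35234}.
66a4dbb is in that set, so it is an ancestor of c0d280b.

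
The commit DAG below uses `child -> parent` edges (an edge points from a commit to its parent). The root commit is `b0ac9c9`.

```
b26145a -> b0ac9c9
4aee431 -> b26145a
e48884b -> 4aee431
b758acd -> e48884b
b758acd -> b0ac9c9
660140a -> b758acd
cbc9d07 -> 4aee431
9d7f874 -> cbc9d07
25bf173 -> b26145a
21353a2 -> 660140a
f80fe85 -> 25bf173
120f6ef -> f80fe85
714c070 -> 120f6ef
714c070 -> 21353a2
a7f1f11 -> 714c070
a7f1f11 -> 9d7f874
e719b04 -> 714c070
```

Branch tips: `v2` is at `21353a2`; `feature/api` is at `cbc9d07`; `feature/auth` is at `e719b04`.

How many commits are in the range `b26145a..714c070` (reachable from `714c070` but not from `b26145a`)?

9

Reachable from 714c070: {120f6ef, 21353a2, 25bf173, 4aee431, 660140a, 714c070, b0ac9c9, b26145a, b758acd, e48884b, f80fe85}.
Reachable from b26145a: {b0ac9c9, b26145a}.
In 714c070's history but not b26145a's: {120f6ef, 21353a2, 25bf173, 4aee431, 660140a, 714c070, b758acd, e48884b, f80fe85} — 9 commits.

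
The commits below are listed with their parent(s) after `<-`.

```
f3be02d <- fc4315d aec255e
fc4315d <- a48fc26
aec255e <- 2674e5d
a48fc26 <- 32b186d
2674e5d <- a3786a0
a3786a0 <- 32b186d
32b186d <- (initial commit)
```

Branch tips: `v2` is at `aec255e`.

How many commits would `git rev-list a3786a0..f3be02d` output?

5

Reachable from f3be02d: {2674e5d, 32b186d, a3786a0, a48fc26, aec255e, f3be02d, fc4315d}.
Reachable from a3786a0: {32b186d, a3786a0}.
In f3be02d's history but not a3786a0's: {2674e5d, a48fc26, aec255e, f3be02d, fc4315d} — 5 commits.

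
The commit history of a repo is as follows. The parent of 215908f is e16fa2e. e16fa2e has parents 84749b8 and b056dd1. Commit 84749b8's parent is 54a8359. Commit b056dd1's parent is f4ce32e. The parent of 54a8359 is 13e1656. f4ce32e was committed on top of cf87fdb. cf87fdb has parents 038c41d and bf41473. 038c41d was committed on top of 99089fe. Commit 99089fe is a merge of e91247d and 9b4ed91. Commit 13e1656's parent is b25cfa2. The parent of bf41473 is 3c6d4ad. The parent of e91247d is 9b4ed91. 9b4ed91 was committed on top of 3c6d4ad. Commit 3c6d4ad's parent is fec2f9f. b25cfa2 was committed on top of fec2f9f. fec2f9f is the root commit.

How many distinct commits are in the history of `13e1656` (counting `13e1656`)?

Walking parent pointers from 13e1656: reachable set = {13e1656, b25cfa2, fec2f9f}.
That is 3 commits.

3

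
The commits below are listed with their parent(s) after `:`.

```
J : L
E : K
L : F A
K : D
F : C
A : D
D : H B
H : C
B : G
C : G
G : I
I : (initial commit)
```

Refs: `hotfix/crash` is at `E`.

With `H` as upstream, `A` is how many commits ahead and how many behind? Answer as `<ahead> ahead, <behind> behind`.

Reachable from A: {A, B, C, D, G, H, I}.
Reachable from H: {C, G, H, I}.
Only in A's history (ahead): {A, B, D} — 3.
Only in H's history (behind): {} — 0.

3 ahead, 0 behind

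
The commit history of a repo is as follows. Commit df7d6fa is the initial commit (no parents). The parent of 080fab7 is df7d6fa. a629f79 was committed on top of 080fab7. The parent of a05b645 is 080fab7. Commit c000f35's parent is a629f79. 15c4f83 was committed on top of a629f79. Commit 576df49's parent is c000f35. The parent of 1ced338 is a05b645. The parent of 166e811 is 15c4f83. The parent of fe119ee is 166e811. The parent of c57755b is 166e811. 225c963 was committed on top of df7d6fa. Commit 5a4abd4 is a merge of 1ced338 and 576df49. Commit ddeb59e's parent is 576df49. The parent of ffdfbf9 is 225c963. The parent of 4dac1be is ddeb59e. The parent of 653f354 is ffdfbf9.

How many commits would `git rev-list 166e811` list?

5

Walking parent pointers from 166e811: reachable set = {080fab7, 15c4f83, 166e811, a629f79, df7d6fa}.
That is 5 commits.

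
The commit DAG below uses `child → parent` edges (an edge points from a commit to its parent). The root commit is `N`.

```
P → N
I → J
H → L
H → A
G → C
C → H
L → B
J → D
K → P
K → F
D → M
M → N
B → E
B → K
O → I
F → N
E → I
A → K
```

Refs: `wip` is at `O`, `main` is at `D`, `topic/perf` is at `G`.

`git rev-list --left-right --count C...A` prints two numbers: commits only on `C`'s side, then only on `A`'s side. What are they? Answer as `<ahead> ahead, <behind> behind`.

Reachable from C: {A, B, C, D, E, F, H, I, J, K, L, M, N, P}.
Reachable from A: {A, F, K, N, P}.
Only in C's history (ahead): {B, C, D, E, H, I, J, L, M} — 9.
Only in A's history (behind): {} — 0.

9 ahead, 0 behind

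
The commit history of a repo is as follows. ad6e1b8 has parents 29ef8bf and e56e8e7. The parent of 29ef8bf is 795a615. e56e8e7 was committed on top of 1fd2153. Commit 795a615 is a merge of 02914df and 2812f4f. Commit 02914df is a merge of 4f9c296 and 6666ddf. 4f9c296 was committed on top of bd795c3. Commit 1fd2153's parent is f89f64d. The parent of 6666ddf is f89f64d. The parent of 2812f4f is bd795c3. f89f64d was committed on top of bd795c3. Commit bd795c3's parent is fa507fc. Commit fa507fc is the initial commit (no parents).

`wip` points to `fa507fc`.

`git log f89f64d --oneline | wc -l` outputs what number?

3

Walking parent pointers from f89f64d: reachable set = {bd795c3, f89f64d, fa507fc}.
That is 3 commits.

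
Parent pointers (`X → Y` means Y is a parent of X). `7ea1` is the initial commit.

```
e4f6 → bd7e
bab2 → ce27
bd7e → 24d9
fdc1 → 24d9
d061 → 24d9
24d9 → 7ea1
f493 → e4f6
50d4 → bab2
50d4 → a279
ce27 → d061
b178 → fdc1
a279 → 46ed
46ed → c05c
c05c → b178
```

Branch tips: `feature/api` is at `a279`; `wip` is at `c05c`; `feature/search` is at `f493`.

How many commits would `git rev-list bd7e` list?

Walking parent pointers from bd7e: reachable set = {24d9, 7ea1, bd7e}.
That is 3 commits.

3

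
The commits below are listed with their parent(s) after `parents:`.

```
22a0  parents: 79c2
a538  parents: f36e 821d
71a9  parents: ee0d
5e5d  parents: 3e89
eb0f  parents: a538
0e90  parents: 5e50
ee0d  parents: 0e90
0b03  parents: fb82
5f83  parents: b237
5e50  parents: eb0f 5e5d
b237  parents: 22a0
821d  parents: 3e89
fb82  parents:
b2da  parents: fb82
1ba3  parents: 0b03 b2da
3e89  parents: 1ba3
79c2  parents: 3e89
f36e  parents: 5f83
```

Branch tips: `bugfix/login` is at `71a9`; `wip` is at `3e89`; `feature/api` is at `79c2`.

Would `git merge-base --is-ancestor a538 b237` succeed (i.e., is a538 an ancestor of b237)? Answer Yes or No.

Ancestors of b237: {0b03, 1ba3, 22a0, 3e89, 79c2, b237, b2da, fb82}.
a538 is not in that set, so it is not an ancestor of b237.

No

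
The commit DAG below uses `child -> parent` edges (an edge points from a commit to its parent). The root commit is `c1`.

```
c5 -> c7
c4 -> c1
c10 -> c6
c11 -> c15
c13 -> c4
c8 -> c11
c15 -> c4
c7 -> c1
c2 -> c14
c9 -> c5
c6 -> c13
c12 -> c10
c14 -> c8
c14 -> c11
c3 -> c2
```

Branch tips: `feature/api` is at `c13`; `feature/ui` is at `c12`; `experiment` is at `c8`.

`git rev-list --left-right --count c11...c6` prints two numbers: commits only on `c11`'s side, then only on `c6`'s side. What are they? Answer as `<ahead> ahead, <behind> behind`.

2 ahead, 2 behind

Reachable from c11: {c1, c11, c15, c4}.
Reachable from c6: {c1, c13, c4, c6}.
Only in c11's history (ahead): {c11, c15} — 2.
Only in c6's history (behind): {c13, c6} — 2.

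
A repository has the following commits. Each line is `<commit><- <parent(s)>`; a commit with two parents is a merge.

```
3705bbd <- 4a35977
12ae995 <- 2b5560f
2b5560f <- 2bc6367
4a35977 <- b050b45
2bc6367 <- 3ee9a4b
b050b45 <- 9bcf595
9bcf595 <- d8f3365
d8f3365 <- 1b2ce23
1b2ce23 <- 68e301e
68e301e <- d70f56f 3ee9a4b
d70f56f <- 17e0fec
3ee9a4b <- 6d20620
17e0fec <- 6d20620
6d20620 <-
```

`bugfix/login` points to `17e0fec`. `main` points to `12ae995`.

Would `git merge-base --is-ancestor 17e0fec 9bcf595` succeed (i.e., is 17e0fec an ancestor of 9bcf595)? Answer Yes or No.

Ancestors of 9bcf595 (commits reachable by following parents): {17e0fec, 1b2ce23, 3ee9a4b, 68e301e, 6d20620, 9bcf595, d70f56f, d8f3365}.
17e0fec is in that set, so it is an ancestor of 9bcf595.

Yes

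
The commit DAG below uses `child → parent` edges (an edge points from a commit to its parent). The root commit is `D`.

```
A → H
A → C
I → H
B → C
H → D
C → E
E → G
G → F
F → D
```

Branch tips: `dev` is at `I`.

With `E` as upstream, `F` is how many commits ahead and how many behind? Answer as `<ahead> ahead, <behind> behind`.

Reachable from F: {D, F}.
Reachable from E: {D, E, F, G}.
Only in F's history (ahead): {} — 0.
Only in E's history (behind): {E, G} — 2.

0 ahead, 2 behind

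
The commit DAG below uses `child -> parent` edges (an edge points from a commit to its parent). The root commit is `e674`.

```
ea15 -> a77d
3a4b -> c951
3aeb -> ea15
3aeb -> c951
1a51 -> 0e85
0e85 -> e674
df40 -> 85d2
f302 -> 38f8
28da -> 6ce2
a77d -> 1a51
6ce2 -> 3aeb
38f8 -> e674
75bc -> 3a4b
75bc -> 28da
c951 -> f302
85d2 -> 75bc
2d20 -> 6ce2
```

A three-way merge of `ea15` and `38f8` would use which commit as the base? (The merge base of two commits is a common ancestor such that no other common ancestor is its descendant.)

Ancestors of ea15: {0e85, 1a51, a77d, e674, ea15}.
Ancestors of 38f8: {38f8, e674}.
Common ancestors: {e674}.
The only common ancestor is e674, so it is the merge base.

e674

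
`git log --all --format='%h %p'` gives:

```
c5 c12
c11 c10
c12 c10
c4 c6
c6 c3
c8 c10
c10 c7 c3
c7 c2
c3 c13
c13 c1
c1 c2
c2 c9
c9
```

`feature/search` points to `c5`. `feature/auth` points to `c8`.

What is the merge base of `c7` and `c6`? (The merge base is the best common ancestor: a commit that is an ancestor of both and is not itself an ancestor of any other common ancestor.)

Ancestors of c7: {c2, c7, c9}.
Ancestors of c6: {c1, c13, c2, c3, c6, c9}.
Common ancestors: {c2, c9}.
Among these, c2 is not an ancestor of any other common ancestor — it is the merge base.

c2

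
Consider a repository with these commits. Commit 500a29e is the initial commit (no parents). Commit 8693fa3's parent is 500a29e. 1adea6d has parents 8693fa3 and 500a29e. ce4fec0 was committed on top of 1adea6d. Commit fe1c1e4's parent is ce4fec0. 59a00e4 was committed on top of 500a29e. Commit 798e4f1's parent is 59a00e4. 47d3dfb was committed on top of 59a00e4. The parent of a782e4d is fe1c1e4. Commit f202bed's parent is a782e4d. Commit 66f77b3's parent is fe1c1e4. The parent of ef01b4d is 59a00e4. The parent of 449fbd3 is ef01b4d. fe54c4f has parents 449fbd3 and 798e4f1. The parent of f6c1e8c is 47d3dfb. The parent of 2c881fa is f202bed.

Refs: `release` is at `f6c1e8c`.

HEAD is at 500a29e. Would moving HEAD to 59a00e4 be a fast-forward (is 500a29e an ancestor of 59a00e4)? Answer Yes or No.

Yes

A fast-forward from 500a29e to 59a00e4 is possible iff 500a29e is an ancestor of 59a00e4.
Ancestors of 59a00e4: {500a29e, 59a00e4}.
500a29e is among them, so fast-forward is possible.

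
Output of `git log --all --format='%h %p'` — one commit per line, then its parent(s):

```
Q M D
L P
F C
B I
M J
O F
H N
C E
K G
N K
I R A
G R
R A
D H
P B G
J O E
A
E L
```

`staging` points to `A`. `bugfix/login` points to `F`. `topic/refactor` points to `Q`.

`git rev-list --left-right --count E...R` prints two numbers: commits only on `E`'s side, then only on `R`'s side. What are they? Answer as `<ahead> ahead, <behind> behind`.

Reachable from E: {A, B, E, G, I, L, P, R}.
Reachable from R: {A, R}.
Only in E's history (ahead): {B, E, G, I, L, P} — 6.
Only in R's history (behind): {} — 0.

6 ahead, 0 behind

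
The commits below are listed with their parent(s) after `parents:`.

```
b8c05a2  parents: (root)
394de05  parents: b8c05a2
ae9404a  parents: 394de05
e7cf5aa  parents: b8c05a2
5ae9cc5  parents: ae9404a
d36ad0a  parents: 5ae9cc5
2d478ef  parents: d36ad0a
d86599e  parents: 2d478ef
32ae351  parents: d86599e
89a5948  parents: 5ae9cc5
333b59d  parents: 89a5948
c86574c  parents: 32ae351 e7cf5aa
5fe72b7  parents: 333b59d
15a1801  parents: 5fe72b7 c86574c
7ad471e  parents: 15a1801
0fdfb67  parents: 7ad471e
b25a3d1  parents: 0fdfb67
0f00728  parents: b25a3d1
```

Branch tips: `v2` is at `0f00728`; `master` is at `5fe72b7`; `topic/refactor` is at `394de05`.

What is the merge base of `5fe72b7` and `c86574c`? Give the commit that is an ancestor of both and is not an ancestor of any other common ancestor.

Ancestors of 5fe72b7: {333b59d, 394de05, 5ae9cc5, 5fe72b7, 89a5948, ae9404a, b8c05a2}.
Ancestors of c86574c: {2d478ef, 32ae351, 394de05, 5ae9cc5, ae9404a, b8c05a2, c86574c, d36ad0a, d86599e, e7cf5aa}.
Common ancestors: {394de05, 5ae9cc5, ae9404a, b8c05a2}.
Among these, 5ae9cc5 is not an ancestor of any other common ancestor — it is the merge base.

5ae9cc5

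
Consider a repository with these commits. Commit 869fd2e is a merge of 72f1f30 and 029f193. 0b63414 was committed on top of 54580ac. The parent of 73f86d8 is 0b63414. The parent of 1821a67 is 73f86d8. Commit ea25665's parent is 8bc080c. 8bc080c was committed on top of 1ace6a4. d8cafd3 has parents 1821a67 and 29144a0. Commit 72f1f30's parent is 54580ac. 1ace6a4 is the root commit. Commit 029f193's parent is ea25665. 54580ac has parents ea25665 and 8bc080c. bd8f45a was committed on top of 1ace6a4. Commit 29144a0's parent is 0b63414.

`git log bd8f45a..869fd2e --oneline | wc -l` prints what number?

6

Reachable from 869fd2e: {029f193, 1ace6a4, 54580ac, 72f1f30, 869fd2e, 8bc080c, ea25665}.
Reachable from bd8f45a: {1ace6a4, bd8f45a}.
In 869fd2e's history but not bd8f45a's: {029f193, 54580ac, 72f1f30, 869fd2e, 8bc080c, ea25665} — 6 commits.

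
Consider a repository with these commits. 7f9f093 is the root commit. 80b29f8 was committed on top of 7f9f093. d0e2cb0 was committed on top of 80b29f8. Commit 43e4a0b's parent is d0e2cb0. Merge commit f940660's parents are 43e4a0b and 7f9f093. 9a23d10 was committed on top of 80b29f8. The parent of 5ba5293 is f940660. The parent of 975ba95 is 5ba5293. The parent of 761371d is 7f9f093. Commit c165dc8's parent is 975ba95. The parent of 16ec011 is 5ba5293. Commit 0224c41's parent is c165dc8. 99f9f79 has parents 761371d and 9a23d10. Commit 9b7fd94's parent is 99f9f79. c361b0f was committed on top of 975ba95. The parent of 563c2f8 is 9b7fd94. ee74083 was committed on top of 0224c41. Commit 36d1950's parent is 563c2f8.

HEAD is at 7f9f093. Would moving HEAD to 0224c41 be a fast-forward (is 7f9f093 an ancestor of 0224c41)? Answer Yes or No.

Yes

A fast-forward from 7f9f093 to 0224c41 is possible iff 7f9f093 is an ancestor of 0224c41.
Ancestors of 0224c41: {0224c41, 43e4a0b, 5ba5293, 7f9f093, 80b29f8, 975ba95, c165dc8, d0e2cb0, f940660}.
7f9f093 is among them, so fast-forward is possible.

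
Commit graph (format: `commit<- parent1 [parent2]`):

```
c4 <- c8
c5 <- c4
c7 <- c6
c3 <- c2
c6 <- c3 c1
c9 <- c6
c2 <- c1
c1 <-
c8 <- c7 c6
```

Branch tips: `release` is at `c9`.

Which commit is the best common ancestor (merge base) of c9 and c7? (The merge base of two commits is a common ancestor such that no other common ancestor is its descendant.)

c6

Ancestors of c9: {c1, c2, c3, c6, c9}.
Ancestors of c7: {c1, c2, c3, c6, c7}.
Common ancestors: {c1, c2, c3, c6}.
Among these, c6 is not an ancestor of any other common ancestor — it is the merge base.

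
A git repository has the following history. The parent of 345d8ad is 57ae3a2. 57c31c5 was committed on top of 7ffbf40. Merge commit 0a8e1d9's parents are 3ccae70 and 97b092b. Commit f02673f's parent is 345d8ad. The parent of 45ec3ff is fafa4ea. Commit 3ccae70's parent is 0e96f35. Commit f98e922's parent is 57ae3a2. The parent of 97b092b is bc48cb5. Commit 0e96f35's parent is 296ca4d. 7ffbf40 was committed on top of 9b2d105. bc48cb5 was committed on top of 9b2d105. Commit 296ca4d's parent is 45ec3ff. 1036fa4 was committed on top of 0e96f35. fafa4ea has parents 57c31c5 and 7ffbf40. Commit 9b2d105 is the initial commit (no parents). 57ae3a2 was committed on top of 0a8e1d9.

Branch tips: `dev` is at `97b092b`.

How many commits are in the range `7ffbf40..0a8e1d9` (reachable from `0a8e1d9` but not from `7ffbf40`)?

Reachable from 0a8e1d9: {0a8e1d9, 0e96f35, 296ca4d, 3ccae70, 45ec3ff, 57c31c5, 7ffbf40, 97b092b, 9b2d105, bc48cb5, fafa4ea}.
Reachable from 7ffbf40: {7ffbf40, 9b2d105}.
In 0a8e1d9's history but not 7ffbf40's: {0a8e1d9, 0e96f35, 296ca4d, 3ccae70, 45ec3ff, 57c31c5, 97b092b, bc48cb5, fafa4ea} — 9 commits.

9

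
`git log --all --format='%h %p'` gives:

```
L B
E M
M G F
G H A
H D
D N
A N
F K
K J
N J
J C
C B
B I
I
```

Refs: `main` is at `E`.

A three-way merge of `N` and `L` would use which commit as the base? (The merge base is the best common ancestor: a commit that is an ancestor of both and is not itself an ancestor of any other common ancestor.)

Ancestors of N: {B, C, I, J, N}.
Ancestors of L: {B, I, L}.
Common ancestors: {B, I}.
Among these, B is not an ancestor of any other common ancestor — it is the merge base.

B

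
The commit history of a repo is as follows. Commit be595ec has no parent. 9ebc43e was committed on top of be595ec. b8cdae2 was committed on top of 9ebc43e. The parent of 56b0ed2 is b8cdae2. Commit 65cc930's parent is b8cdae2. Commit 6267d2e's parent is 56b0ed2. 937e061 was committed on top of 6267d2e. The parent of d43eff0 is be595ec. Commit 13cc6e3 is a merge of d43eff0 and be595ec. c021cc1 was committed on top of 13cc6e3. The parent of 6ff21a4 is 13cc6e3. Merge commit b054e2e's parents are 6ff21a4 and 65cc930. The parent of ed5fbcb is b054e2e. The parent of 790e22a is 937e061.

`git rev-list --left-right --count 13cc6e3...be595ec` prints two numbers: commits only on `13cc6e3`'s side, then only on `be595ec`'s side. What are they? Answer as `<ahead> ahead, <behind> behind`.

2 ahead, 0 behind

Reachable from 13cc6e3: {13cc6e3, be595ec, d43eff0}.
Reachable from be595ec: {be595ec}.
Only in 13cc6e3's history (ahead): {13cc6e3, d43eff0} — 2.
Only in be595ec's history (behind): {} — 0.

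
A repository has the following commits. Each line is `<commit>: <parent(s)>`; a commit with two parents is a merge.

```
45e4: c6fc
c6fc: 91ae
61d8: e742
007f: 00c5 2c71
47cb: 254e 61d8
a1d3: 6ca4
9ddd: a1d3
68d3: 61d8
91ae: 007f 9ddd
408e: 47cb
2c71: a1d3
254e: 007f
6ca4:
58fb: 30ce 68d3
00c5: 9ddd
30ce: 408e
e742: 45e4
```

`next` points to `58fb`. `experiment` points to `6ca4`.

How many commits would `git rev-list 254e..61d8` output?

Reachable from 61d8: {007f, 00c5, 2c71, 45e4, 61d8, 6ca4, 91ae, 9ddd, a1d3, c6fc, e742}.
Reachable from 254e: {007f, 00c5, 254e, 2c71, 6ca4, 9ddd, a1d3}.
In 61d8's history but not 254e's: {45e4, 61d8, 91ae, c6fc, e742} — 5 commits.

5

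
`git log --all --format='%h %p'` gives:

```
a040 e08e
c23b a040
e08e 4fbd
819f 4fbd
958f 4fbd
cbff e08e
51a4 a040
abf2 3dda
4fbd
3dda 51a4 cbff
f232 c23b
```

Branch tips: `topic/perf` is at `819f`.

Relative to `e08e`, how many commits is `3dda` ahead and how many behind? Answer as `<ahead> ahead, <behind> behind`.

4 ahead, 0 behind

Reachable from 3dda: {3dda, 4fbd, 51a4, a040, cbff, e08e}.
Reachable from e08e: {4fbd, e08e}.
Only in 3dda's history (ahead): {3dda, 51a4, a040, cbff} — 4.
Only in e08e's history (behind): {} — 0.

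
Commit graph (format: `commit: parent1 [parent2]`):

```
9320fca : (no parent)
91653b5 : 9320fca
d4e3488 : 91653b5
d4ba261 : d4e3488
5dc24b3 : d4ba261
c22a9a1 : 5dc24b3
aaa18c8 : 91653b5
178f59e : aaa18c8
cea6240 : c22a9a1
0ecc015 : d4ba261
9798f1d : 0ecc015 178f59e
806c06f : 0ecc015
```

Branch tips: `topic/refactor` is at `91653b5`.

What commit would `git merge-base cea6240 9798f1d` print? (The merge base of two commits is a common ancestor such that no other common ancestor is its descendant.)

d4ba261

Ancestors of cea6240: {5dc24b3, 91653b5, 9320fca, c22a9a1, cea6240, d4ba261, d4e3488}.
Ancestors of 9798f1d: {0ecc015, 178f59e, 91653b5, 9320fca, 9798f1d, aaa18c8, d4ba261, d4e3488}.
Common ancestors: {91653b5, 9320fca, d4ba261, d4e3488}.
Among these, d4ba261 is not an ancestor of any other common ancestor — it is the merge base.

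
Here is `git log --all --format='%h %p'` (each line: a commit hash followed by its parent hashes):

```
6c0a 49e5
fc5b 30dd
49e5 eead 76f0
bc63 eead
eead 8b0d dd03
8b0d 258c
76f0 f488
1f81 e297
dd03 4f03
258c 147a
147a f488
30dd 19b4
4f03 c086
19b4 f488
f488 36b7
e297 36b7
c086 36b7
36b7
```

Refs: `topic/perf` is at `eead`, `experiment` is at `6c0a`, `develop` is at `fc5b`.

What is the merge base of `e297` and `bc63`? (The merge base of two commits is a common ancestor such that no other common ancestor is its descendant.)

36b7

Ancestors of e297: {36b7, e297}.
Ancestors of bc63: {147a, 258c, 36b7, 4f03, 8b0d, bc63, c086, dd03, eead, f488}.
Common ancestors: {36b7}.
The only common ancestor is 36b7, so it is the merge base.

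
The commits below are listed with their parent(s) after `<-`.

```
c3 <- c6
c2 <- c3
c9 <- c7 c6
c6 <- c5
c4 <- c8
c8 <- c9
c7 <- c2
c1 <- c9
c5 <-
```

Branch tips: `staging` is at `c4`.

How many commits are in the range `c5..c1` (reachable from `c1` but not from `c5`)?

Reachable from c1: {c1, c2, c3, c5, c6, c7, c9}.
Reachable from c5: {c5}.
In c1's history but not c5's: {c1, c2, c3, c6, c7, c9} — 6 commits.

6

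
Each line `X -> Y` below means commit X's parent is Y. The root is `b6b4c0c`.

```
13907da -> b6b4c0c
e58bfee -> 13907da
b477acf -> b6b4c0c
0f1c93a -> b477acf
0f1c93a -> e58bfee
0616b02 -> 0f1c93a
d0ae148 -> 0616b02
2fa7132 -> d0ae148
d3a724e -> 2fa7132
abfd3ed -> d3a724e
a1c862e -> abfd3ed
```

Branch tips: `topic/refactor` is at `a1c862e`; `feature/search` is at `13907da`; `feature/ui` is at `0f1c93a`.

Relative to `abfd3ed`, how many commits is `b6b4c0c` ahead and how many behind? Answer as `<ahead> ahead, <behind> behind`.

0 ahead, 9 behind

Reachable from b6b4c0c: {b6b4c0c}.
Reachable from abfd3ed: {0616b02, 0f1c93a, 13907da, 2fa7132, abfd3ed, b477acf, b6b4c0c, d0ae148, d3a724e, e58bfee}.
Only in b6b4c0c's history (ahead): {} — 0.
Only in abfd3ed's history (behind): {0616b02, 0f1c93a, 13907da, 2fa7132, abfd3ed, b477acf, d0ae148, d3a724e, e58bfee} — 9.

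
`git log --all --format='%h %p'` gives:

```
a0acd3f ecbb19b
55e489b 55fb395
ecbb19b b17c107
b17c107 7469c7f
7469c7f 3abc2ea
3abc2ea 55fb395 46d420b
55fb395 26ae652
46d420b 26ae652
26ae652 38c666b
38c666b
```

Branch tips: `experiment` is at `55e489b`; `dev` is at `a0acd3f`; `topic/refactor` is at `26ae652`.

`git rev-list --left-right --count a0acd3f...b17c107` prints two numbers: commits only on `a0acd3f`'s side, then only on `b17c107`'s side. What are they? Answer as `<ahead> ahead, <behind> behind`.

Reachable from a0acd3f: {26ae652, 38c666b, 3abc2ea, 46d420b, 55fb395, 7469c7f, a0acd3f, b17c107, ecbb19b}.
Reachable from b17c107: {26ae652, 38c666b, 3abc2ea, 46d420b, 55fb395, 7469c7f, b17c107}.
Only in a0acd3f's history (ahead): {a0acd3f, ecbb19b} — 2.
Only in b17c107's history (behind): {} — 0.

2 ahead, 0 behind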